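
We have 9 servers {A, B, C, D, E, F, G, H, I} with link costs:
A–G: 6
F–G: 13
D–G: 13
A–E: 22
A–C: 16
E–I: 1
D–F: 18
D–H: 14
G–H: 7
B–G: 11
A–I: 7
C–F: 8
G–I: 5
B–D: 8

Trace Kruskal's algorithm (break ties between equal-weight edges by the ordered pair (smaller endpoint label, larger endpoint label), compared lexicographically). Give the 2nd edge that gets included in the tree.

G-I

Kruskal: consider edges lightest-first.
E–I (1): add — endpoints in different components.
G–I (5): add — endpoints in different components.
A–G (6): add — endpoints in different components.
A–I (7): skip — A and I already connected.
G–H (7): add — endpoints in different components.
B–D (8): add — endpoints in different components.
C–F (8): add — endpoints in different components.
B–G (11): add — endpoints in different components.
D–G (13): skip — D and G already connected.
F–G (13): add — endpoints in different components.
The 2nd edge added is G–I.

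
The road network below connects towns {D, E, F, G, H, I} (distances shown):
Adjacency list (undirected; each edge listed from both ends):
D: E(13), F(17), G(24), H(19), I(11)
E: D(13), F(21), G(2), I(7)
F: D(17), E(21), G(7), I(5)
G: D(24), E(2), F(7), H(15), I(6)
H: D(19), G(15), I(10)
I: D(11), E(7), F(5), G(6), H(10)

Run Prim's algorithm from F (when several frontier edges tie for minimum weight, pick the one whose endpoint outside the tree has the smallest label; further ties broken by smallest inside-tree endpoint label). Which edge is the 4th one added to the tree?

Prim, starting at F.
Step 1: frontier [F I 5, F G 7, D F 17, E F 21] → take F I (5); add I.
Step 2: frontier [F G 7, D F 17, E F 21, G I 6, E I 7, H I 10, D I 11] → take G I (6); add G.
Step 3: frontier [D F 17, E F 21, E G 2, G H 15, D G 24, E I 7, H I 10, D I 11] → take E G (2); add E.
Step 4: frontier [D E 13, D F 17, G H 15, D G 24, H I 10, D I 11] → take H I (10); add H.
Step 5: frontier [D E 13, D F 17, D G 24, D H 19, D I 11] → take D I (11); add D.
The 4th edge added is H I.

H-I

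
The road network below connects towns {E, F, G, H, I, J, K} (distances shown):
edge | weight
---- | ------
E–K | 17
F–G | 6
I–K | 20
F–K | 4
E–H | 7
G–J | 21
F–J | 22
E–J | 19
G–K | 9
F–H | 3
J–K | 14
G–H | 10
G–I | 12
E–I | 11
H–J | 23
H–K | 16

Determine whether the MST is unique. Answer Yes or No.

Yes

Kruskal: consider edges lightest-first.
F–H (3): add. Components now {E} {F,H} {G} {I} {J} {K}
F–K (4): add. Components now {E} {F,H,K} {G} {I} {J}
F–G (6): add. Components now {E} {F,G,H,K} {I} {J}
E–H (7): add. Components now {E,F,G,H,K} {I} {J}
G–K (9): skip — G and K already connected.
G–H (10): skip — G and H already connected.
E–I (11): add. Components now {E,F,G,H,I,K} {J}
G–I (12): skip — G and I already connected.
J–K (14): add. Components now {E,F,G,H,I,J,K}
Every non-tree edge has weight strictly greater than the heaviest edge on the tree path between its endpoints, so the MST is unique.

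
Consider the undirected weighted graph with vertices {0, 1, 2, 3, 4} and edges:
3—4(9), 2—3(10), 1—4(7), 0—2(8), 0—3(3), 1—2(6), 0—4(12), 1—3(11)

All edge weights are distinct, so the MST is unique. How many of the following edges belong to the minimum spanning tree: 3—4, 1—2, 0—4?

Kruskal: consider edges lightest-first.
0—3 (3): add — endpoints in different components.
1—2 (6): add — endpoints in different components.
1—4 (7): add — endpoints in different components.
0—2 (8): add — endpoints in different components.
MST edge set: {0—3, 1—2, 1—4, 0—2}.
Of the listed edges, {1—2} are in the MST → 1.

1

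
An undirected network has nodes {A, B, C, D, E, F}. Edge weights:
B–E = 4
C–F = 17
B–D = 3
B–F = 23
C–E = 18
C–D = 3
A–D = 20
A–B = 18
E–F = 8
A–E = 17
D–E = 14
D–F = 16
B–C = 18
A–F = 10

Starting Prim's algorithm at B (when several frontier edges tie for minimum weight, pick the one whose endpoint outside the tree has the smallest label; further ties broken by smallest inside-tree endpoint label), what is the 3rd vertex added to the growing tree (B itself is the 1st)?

C

Prim's algorithm from B:
Step 1: frontier [B–D 3, B–E 4, A–B 18, B–C 18, B–F 23] → take B–D (3); add D.
Step 2: frontier [B–E 4, A–B 18, B–C 18, B–F 23, C–D 3, D–E 14, D–F 16, A–D 20] → take C–D (3); add C.
Step 3: frontier [B–E 4, A–B 18, B–F 23, C–F 17, C–E 18, D–E 14, D–F 16, A–D 20] → take B–E (4); add E.
Step 4: frontier [A–B 18, B–F 23, C–F 17, D–F 16, A–D 20, E–F 8, A–E 17] → take E–F (8); add F.
Step 5: frontier [A–B 18, A–D 20, A–E 17, A–F 10] → take A–F (10); add A.
Vertex order: B, D, C, E, F, A. The 3rd vertex is C.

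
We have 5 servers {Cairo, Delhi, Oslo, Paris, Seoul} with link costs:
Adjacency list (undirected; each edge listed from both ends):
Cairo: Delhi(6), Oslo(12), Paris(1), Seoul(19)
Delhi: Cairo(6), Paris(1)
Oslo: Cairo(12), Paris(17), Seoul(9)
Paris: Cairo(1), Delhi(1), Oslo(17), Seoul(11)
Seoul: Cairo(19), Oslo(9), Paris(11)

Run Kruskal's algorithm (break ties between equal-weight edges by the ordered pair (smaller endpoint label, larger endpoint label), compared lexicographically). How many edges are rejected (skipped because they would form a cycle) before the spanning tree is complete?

1

Kruskal: consider edges lightest-first.
Cairo—Paris (1): add — endpoints in different components.
Delhi—Paris (1): add — endpoints in different components.
Cairo—Delhi (6): skip — Cairo and Delhi already connected.
Oslo—Seoul (9): add — endpoints in different components.
Paris—Seoul (11): add — endpoints in different components.
Edges rejected before the tree was complete: 1.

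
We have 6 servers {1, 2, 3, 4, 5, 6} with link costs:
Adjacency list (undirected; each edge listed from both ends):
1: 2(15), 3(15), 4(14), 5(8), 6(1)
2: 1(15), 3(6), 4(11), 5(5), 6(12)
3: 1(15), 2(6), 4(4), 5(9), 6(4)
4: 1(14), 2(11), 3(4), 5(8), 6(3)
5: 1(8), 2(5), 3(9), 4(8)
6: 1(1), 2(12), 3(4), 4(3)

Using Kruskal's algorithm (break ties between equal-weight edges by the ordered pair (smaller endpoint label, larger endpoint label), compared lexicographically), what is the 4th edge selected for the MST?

Kruskal: consider edges lightest-first.
1—6 (1): add. Components now {1,6} {2} {3} {4} {5}
4—6 (3): add. Components now {1,4,6} {2} {3} {5}
3—4 (4): add. Components now {1,3,4,6} {2} {5}
3—6 (4): skip — 3 and 6 already connected.
2—5 (5): add. Components now {1,3,4,6} {2,5}
2—3 (6): add. Components now {1,2,3,4,5,6}
The 4th edge added is 2—5.

2-5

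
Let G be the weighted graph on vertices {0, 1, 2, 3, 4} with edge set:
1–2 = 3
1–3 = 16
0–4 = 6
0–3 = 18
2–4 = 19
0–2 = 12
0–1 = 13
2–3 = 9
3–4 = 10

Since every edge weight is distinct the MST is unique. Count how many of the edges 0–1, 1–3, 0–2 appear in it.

Kruskal's algorithm — process edges by increasing weight (ties by edge label):
1–2 (3): add — endpoints in different components.
0–4 (6): add — endpoints in different components.
2–3 (9): add — endpoints in different components.
3–4 (10): add — endpoints in different components.
MST edge set: {1–2, 0–4, 2–3, 3–4}.
Of the listed edges, {} are in the MST → 0.

0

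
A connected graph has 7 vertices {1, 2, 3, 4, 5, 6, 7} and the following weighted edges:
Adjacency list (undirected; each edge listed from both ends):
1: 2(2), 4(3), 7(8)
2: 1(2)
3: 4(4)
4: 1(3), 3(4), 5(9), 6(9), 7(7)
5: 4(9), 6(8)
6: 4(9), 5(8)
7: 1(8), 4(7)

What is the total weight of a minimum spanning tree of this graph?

33

Grow the tree from 2 using Prim:
Step 1: cheapest edge leaving the tree is 1 2 (2); add 1.
Step 2: cheapest edge leaving the tree is 1 4 (3); add 4.
Step 3: cheapest edge leaving the tree is 3 4 (4); add 3.
Step 4: cheapest edge leaving the tree is 4 7 (7); add 7.
Step 5: cheapest edge leaving the tree is 4 5 (9); add 5.
Step 6: cheapest edge leaving the tree is 5 6 (8); add 6.
MST edges: 1 2, 1 4, 3 4, 4 7, 4 5, 5 6; total weight 2+3+4+7+9+8 = 33.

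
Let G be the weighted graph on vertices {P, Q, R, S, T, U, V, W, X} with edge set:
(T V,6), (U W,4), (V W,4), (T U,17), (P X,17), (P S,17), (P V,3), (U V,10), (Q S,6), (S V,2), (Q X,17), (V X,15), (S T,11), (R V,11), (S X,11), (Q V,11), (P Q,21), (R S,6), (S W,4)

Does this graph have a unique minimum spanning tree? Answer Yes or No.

Sort edges by weight, then run Kruskal:
S V (2): add — endpoints in different components.
P V (3): add — endpoints in different components.
S W (4): add — endpoints in different components.
U W (4): add — endpoints in different components.
V W (4): skip — V and W already connected.
Q S (6): add — endpoints in different components.
R S (6): add — endpoints in different components.
T V (6): add — endpoints in different components.
U V (10): skip — V and U already connected.
Q V (11): skip — V and Q already connected.
R V (11): skip — R and V already connected.
S T (11): skip — S and T already connected.
S X (11): add — endpoints in different components.
Non-tree edge V W has weight 4, equal to the heaviest edge on its tree cycle — swapping gives another MST of the same weight. Not unique.

No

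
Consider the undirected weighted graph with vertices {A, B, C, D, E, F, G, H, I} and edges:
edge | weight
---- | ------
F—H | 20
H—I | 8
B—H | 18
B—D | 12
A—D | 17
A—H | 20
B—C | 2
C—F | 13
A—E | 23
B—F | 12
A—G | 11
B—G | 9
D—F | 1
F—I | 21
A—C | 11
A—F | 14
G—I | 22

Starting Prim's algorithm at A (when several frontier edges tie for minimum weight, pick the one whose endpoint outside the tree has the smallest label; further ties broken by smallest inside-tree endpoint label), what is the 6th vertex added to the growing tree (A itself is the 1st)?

Prim, starting at A.
Step 1: cheapest edge leaving the tree is A—C (11); add C.
Step 2: cheapest edge leaving the tree is B—C (2); add B.
Step 3: cheapest edge leaving the tree is B—G (9); add G.
Step 4: cheapest edge leaving the tree is B—D (12); add D.
Step 5: cheapest edge leaving the tree is D—F (1); add F.
Step 6: cheapest edge leaving the tree is B—H (18); add H.
Step 7: cheapest edge leaving the tree is H—I (8); add I.
Step 8: cheapest edge leaving the tree is A—E (23); add E.
Vertex order: A, C, B, G, D, F, H, I, E. The 6th vertex is F.

F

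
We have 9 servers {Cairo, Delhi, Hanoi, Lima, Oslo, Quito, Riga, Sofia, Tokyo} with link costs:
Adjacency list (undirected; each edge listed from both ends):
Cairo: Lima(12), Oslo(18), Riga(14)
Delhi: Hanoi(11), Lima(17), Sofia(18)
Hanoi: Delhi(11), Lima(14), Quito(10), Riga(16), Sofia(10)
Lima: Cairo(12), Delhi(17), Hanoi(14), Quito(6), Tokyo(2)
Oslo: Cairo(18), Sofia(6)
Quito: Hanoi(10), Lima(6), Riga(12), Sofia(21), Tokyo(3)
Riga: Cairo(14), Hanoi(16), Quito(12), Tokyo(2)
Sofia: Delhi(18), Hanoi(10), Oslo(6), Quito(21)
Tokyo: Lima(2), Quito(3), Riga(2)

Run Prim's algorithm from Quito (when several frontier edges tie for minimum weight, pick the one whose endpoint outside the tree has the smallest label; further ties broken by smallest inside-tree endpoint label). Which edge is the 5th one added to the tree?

Prim's algorithm from Quito:
Step 1: cheapest edge leaving the tree is Quito—Tokyo (3); add Tokyo.
Step 2: cheapest edge leaving the tree is Lima—Tokyo (2); add Lima.
Step 3: cheapest edge leaving the tree is Riga—Tokyo (2); add Riga.
Step 4: cheapest edge leaving the tree is Hanoi—Quito (10); add Hanoi.
Step 5: cheapest edge leaving the tree is Hanoi—Sofia (10); add Sofia.
Step 6: cheapest edge leaving the tree is Oslo—Sofia (6); add Oslo.
Step 7: cheapest edge leaving the tree is Delhi—Hanoi (11); add Delhi.
Step 8: cheapest edge leaving the tree is Cairo—Lima (12); add Cairo.
The 5th edge added is Hanoi—Sofia.

Hanoi-Sofia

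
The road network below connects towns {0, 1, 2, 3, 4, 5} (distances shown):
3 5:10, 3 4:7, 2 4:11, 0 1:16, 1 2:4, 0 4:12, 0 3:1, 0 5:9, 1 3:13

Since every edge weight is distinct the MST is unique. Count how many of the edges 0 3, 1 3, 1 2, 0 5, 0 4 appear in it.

Sort edges by weight, then run Kruskal:
0 3 (1): add. Components now {0,3} {1} {2} {4} {5}
1 2 (4): add. Components now {0,3} {1,2} {4} {5}
3 4 (7): add. Components now {0,3,4} {1,2} {5}
0 5 (9): add. Components now {0,3,4,5} {1,2}
3 5 (10): skip — 3 and 5 already connected.
2 4 (11): add. Components now {0,1,2,3,4,5}
MST edge set: {0 3, 1 2, 3 4, 0 5, 2 4}.
Of the listed edges, {0 3, 1 2, 0 5} are in the MST → 3.

3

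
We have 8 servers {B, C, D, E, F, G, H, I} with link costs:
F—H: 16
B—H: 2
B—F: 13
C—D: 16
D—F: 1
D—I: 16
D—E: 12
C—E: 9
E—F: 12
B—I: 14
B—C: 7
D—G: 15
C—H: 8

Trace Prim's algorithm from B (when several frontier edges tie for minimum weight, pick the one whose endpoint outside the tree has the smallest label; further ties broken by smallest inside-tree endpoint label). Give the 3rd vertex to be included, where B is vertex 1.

Prim, starting at B.
Step 1: cheapest edge leaving the tree is B—H (2); add H.
Step 2: cheapest edge leaving the tree is B—C (7); add C.
Step 3: cheapest edge leaving the tree is C—E (9); add E.
Step 4: cheapest edge leaving the tree is D—E (12); add D.
Step 5: cheapest edge leaving the tree is D—F (1); add F.
Step 6: cheapest edge leaving the tree is B—I (14); add I.
Step 7: cheapest edge leaving the tree is D—G (15); add G.
Vertex order: B, H, C, E, D, F, I, G. The 3rd vertex is C.

C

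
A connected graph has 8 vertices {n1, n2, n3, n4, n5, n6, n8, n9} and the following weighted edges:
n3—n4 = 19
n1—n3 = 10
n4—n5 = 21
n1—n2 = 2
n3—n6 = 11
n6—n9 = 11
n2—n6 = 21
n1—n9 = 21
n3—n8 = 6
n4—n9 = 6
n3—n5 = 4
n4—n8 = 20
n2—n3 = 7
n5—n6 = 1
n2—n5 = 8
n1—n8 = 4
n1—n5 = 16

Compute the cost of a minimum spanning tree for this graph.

34

Grow the tree from n6 using Prim:
Step 1: cheapest edge leaving the tree is n5—n6 (1); add n5.
Step 2: cheapest edge leaving the tree is n3—n5 (4); add n3.
Step 3: cheapest edge leaving the tree is n3—n8 (6); add n8.
Step 4: cheapest edge leaving the tree is n1—n8 (4); add n1.
Step 5: cheapest edge leaving the tree is n1—n2 (2); add n2.
Step 6: cheapest edge leaving the tree is n6—n9 (11); add n9.
Step 7: cheapest edge leaving the tree is n4—n9 (6); add n4.
MST edges: n5—n6, n3—n5, n3—n8, n1—n8, n1—n2, n6—n9, n4—n9; total weight 1+4+6+4+2+11+6 = 34.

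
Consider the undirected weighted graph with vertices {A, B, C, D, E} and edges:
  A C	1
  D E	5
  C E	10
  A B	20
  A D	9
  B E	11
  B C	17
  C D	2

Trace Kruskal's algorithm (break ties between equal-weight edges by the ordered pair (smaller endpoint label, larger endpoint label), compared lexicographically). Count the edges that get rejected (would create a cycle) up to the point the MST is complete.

2

Kruskal: consider edges lightest-first.
A C (1): add. Components now {A,C} {B} {D} {E}
C D (2): add. Components now {A,C,D} {B} {E}
D E (5): add. Components now {A,C,D,E} {B}
A D (9): skip — A and D already connected.
C E (10): skip — C and E already connected.
B E (11): add. Components now {A,B,C,D,E}
Edges rejected before the tree was complete: 2.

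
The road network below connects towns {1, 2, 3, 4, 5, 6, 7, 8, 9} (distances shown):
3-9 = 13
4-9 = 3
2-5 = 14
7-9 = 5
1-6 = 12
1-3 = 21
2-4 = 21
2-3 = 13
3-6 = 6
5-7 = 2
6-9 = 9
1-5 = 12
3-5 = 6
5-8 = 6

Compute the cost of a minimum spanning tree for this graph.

53

Prim, starting at 6.
Step 1: cheapest edge leaving the tree is 3-6 (6); add 3.
Step 2: cheapest edge leaving the tree is 3-5 (6); add 5.
Step 3: cheapest edge leaving the tree is 5-7 (2); add 7.
Step 4: cheapest edge leaving the tree is 7-9 (5); add 9.
Step 5: cheapest edge leaving the tree is 4-9 (3); add 4.
Step 6: cheapest edge leaving the tree is 5-8 (6); add 8.
Step 7: cheapest edge leaving the tree is 1-5 (12); add 1.
Step 8: cheapest edge leaving the tree is 2-3 (13); add 2.
MST edges: 3-6, 3-5, 5-7, 7-9, 4-9, 5-8, 1-5, 2-3; total weight 6+6+2+5+3+6+12+13 = 53.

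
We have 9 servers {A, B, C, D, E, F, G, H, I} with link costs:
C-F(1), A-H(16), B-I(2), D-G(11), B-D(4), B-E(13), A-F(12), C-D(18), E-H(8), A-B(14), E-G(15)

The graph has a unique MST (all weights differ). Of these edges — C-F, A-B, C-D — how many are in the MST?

2

Kruskal's algorithm — process edges by increasing weight (ties by edge label):
C-F (1): add — endpoints in different components.
B-I (2): add — endpoints in different components.
B-D (4): add — endpoints in different components.
E-H (8): add — endpoints in different components.
D-G (11): add — endpoints in different components.
A-F (12): add — endpoints in different components.
B-E (13): add — endpoints in different components.
A-B (14): add — endpoints in different components.
MST edge set: {C-F, B-I, B-D, E-H, D-G, A-F, B-E, A-B}.
Of the listed edges, {C-F, A-B} are in the MST → 2.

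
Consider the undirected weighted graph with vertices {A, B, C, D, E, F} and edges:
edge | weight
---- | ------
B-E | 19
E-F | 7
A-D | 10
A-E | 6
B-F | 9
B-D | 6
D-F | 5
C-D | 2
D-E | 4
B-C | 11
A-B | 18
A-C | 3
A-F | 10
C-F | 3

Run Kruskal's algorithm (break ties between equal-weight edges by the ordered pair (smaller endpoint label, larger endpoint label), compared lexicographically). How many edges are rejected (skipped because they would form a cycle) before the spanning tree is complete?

Kruskal's algorithm — process edges by increasing weight (ties by edge label):
C-D (2): add. Components now {A} {B} {C,D} {E} {F}
A-C (3): add. Components now {A,C,D} {B} {E} {F}
C-F (3): add. Components now {A,C,D,F} {B} {E}
D-E (4): add. Components now {A,C,D,E,F} {B}
D-F (5): skip — D and F already connected.
A-E (6): skip — A and E already connected.
B-D (6): add. Components now {A,B,C,D,E,F}
Edges rejected before the tree was complete: 2.

2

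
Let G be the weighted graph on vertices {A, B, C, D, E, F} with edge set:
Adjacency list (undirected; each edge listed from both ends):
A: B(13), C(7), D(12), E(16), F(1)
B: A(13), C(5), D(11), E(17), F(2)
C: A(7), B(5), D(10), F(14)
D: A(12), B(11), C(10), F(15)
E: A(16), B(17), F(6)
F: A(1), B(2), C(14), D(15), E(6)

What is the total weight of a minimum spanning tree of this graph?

Prim's algorithm from D:
Step 1: frontier [C–D 10, B–D 11, A–D 12, D–F 15] → take C–D (10); add C.
Step 2: frontier [B–C 5, A–C 7, C–F 14, B–D 11, A–D 12, D–F 15] → take B–C (5); add B.
Step 3: frontier [B–F 2, A–B 13, B–E 17, A–C 7, C–F 14, A–D 12, D–F 15] → take B–F (2); add F.
Step 4: frontier [A–B 13, B–E 17, A–C 7, A–D 12, A–F 1, E–F 6] → take A–F (1); add A.
Step 5: frontier [A–E 16, B–E 17, E–F 6] → take E–F (6); add E.
MST edges: C–D, B–C, B–F, A–F, E–F; total weight 10+5+2+1+6 = 24.

24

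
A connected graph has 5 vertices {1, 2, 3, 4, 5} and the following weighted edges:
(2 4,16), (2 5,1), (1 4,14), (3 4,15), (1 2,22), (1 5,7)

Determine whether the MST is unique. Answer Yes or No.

Yes

Kruskal: consider edges lightest-first.
2 5 (1): add. Components now {1} {2,5} {3} {4}
1 5 (7): add. Components now {1,2,5} {3} {4}
1 4 (14): add. Components now {1,2,4,5} {3}
3 4 (15): add. Components now {1,2,3,4,5}
Every non-tree edge has weight strictly greater than the heaviest edge on the tree path between its endpoints, so the MST is unique.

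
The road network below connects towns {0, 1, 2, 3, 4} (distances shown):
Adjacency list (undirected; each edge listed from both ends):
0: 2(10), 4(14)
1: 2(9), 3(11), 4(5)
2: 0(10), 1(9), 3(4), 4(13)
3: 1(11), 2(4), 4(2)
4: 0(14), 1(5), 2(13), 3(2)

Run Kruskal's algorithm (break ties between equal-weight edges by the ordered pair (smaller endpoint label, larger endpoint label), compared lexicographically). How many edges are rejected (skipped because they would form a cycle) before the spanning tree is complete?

Kruskal: consider edges lightest-first.
3-4 (2): add — endpoints in different components.
2-3 (4): add — endpoints in different components.
1-4 (5): add — endpoints in different components.
1-2 (9): skip — 1 and 2 already connected.
0-2 (10): add — endpoints in different components.
Edges rejected before the tree was complete: 1.

1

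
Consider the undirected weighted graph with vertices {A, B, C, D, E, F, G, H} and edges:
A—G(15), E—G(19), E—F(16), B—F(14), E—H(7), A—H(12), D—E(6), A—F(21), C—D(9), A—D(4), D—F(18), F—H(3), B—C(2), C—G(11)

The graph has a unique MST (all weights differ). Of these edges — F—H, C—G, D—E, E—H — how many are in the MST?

Sort edges by weight, then run Kruskal:
B—C (2): add — endpoints in different components.
F—H (3): add — endpoints in different components.
A—D (4): add — endpoints in different components.
D—E (6): add — endpoints in different components.
E—H (7): add — endpoints in different components.
C—D (9): add — endpoints in different components.
C—G (11): add — endpoints in different components.
MST edge set: {B—C, F—H, A—D, D—E, E—H, C—D, C—G}.
Of the listed edges, {F—H, C—G, D—E, E—H} are in the MST → 4.

4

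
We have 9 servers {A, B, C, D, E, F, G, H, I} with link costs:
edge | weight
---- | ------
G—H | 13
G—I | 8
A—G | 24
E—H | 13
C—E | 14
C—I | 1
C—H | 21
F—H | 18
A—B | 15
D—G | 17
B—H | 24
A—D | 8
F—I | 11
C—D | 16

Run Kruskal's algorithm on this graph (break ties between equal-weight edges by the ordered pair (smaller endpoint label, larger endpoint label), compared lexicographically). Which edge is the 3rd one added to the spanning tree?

Kruskal's algorithm — process edges by increasing weight (ties by edge label):
C—I (1): add — endpoints in different components.
A—D (8): add — endpoints in different components.
G—I (8): add — endpoints in different components.
F—I (11): add — endpoints in different components.
E—H (13): add — endpoints in different components.
G—H (13): add — endpoints in different components.
C—E (14): skip — C and E already connected.
A—B (15): add — endpoints in different components.
C—D (16): add — endpoints in different components.
The 3rd edge added is G—I.

G-I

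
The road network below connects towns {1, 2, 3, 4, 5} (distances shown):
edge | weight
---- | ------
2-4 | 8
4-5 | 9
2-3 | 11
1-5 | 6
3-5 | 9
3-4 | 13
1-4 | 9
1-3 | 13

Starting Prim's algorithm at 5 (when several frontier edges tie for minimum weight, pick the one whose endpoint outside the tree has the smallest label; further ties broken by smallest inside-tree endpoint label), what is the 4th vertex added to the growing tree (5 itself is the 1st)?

4

Grow the tree from 5 using Prim:
Step 1: cheapest edge leaving the tree is 1-5 (6); add 1.
Step 2: cheapest edge leaving the tree is 3-5 (9); add 3.
Step 3: cheapest edge leaving the tree is 1-4 (9); add 4.
Step 4: cheapest edge leaving the tree is 2-4 (8); add 2.
Vertex order: 5, 1, 3, 4, 2. The 4th vertex is 4.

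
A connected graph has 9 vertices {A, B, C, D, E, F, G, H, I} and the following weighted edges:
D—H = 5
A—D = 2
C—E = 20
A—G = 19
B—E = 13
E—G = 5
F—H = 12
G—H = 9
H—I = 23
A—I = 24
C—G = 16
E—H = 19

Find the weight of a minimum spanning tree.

85

Sort edges by weight, then run Kruskal:
A—D (2): add — endpoints in different components.
D—H (5): add — endpoints in different components.
E—G (5): add — endpoints in different components.
G—H (9): add — endpoints in different components.
F—H (12): add — endpoints in different components.
B—E (13): add — endpoints in different components.
C—G (16): add — endpoints in different components.
A—G (19): skip — A and G already connected.
E—H (19): skip — E and H already connected.
C—E (20): skip — C and E already connected.
H—I (23): add — endpoints in different components.
MST edges: A—D, D—H, E—G, G—H, F—H, B—E, C—G, H—I; total weight 2+5+5+9+12+13+16+23 = 85.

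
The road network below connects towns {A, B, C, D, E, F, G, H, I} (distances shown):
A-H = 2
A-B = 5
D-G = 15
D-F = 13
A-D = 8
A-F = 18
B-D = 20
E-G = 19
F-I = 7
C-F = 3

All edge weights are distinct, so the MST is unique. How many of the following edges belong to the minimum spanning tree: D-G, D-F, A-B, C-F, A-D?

Kruskal: consider edges lightest-first.
A-H (2): add — endpoints in different components.
C-F (3): add — endpoints in different components.
A-B (5): add — endpoints in different components.
F-I (7): add — endpoints in different components.
A-D (8): add — endpoints in different components.
D-F (13): add — endpoints in different components.
D-G (15): add — endpoints in different components.
A-F (18): skip — A and F already connected.
E-G (19): add — endpoints in different components.
MST edge set: {A-H, C-F, A-B, F-I, A-D, D-F, D-G, E-G}.
Of the listed edges, {D-G, D-F, A-B, C-F, A-D} are in the MST → 5.

5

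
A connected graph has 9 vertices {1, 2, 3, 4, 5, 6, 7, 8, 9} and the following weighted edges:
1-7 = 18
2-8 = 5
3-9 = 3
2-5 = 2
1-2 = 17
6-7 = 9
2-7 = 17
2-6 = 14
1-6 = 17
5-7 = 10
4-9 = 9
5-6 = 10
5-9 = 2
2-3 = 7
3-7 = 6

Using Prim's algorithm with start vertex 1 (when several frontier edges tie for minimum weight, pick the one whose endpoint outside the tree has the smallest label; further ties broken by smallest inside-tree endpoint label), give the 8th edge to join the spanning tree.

6-7

Prim, starting at 1.
Step 1: cheapest edge leaving the tree is 1-2 (17); add 2.
Step 2: cheapest edge leaving the tree is 2-5 (2); add 5.
Step 3: cheapest edge leaving the tree is 5-9 (2); add 9.
Step 4: cheapest edge leaving the tree is 3-9 (3); add 3.
Step 5: cheapest edge leaving the tree is 2-8 (5); add 8.
Step 6: cheapest edge leaving the tree is 3-7 (6); add 7.
Step 7: cheapest edge leaving the tree is 4-9 (9); add 4.
Step 8: cheapest edge leaving the tree is 6-7 (9); add 6.
The 8th edge added is 6-7.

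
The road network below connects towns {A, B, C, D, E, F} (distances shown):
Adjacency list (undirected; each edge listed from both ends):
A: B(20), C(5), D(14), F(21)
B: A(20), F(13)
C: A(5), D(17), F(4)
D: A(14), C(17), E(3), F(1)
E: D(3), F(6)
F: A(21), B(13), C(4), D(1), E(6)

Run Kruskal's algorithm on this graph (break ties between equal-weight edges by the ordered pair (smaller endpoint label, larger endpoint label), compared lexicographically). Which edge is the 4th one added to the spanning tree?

Kruskal's algorithm — process edges by increasing weight (ties by edge label):
D F (1): add. Components now {A} {B} {C} {D,F} {E}
D E (3): add. Components now {A} {B} {C} {D,E,F}
C F (4): add. Components now {A} {B} {C,D,E,F}
A C (5): add. Components now {A,C,D,E,F} {B}
E F (6): skip — E and F already connected.
B F (13): add. Components now {A,B,C,D,E,F}
The 4th edge added is A C.

A-C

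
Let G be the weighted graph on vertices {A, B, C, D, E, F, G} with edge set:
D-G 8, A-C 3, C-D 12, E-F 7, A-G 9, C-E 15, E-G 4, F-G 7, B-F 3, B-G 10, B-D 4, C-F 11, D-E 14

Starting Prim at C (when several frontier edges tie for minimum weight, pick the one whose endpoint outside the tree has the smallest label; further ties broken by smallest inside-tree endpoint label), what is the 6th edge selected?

B-D

Prim, starting at C.
Step 1: cheapest edge leaving the tree is A-C (3); add A.
Step 2: cheapest edge leaving the tree is A-G (9); add G.
Step 3: cheapest edge leaving the tree is E-G (4); add E.
Step 4: cheapest edge leaving the tree is E-F (7); add F.
Step 5: cheapest edge leaving the tree is B-F (3); add B.
Step 6: cheapest edge leaving the tree is B-D (4); add D.
The 6th edge added is B-D.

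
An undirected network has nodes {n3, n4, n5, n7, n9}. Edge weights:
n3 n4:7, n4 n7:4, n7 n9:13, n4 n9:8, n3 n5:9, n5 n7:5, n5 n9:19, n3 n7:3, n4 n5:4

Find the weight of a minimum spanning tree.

19

Sort edges by weight, then run Kruskal:
n3 n7 (3): add — endpoints in different components.
n4 n5 (4): add — endpoints in different components.
n4 n7 (4): add — endpoints in different components.
n5 n7 (5): skip — n5 and n7 already connected.
n3 n4 (7): skip — n4 and n3 already connected.
n4 n9 (8): add — endpoints in different components.
MST edges: n3 n7, n4 n5, n4 n7, n4 n9; total weight 3+4+4+8 = 19.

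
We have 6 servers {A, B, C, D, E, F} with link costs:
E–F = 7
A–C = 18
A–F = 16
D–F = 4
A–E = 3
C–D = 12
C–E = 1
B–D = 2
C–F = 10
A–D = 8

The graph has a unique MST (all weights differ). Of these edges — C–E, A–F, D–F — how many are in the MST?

2

Sort edges by weight, then run Kruskal:
C–E (1): add. Components now {A} {B} {C,E} {D} {F}
B–D (2): add. Components now {A} {B,D} {C,E} {F}
A–E (3): add. Components now {A,C,E} {B,D} {F}
D–F (4): add. Components now {A,C,E} {B,D,F}
E–F (7): add. Components now {A,B,C,D,E,F}
MST edge set: {C–E, B–D, A–E, D–F, E–F}.
Of the listed edges, {C–E, D–F} are in the MST → 2.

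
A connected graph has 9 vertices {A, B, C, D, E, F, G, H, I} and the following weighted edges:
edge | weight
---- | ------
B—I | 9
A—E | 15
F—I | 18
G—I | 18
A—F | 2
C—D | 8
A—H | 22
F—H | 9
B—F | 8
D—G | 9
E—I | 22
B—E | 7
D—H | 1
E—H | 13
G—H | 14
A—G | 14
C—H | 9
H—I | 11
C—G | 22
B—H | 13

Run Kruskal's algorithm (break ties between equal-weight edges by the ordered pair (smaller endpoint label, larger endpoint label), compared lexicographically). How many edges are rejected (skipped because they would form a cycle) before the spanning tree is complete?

Kruskal's algorithm — process edges by increasing weight (ties by edge label):
D—H (1): add — endpoints in different components.
A—F (2): add — endpoints in different components.
B—E (7): add — endpoints in different components.
B—F (8): add — endpoints in different components.
C—D (8): add — endpoints in different components.
B—I (9): add — endpoints in different components.
C—H (9): skip — C and H already connected.
D—G (9): add — endpoints in different components.
F—H (9): add — endpoints in different components.
Edges rejected before the tree was complete: 1.

1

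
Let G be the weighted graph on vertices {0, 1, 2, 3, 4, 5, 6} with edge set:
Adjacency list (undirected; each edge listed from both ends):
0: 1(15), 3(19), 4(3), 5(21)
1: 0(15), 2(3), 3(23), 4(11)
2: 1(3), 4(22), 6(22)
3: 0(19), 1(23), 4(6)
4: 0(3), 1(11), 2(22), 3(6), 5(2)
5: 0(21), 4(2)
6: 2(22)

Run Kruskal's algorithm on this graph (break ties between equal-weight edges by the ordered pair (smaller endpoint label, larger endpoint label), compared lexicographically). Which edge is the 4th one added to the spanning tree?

Kruskal: consider edges lightest-first.
4 5 (2): add — endpoints in different components.
0 4 (3): add — endpoints in different components.
1 2 (3): add — endpoints in different components.
3 4 (6): add — endpoints in different components.
1 4 (11): add — endpoints in different components.
0 1 (15): skip — 0 and 1 already connected.
0 3 (19): skip — 0 and 3 already connected.
0 5 (21): skip — 0 and 5 already connected.
2 4 (22): skip — 2 and 4 already connected.
2 6 (22): add — endpoints in different components.
The 4th edge added is 3 4.

3-4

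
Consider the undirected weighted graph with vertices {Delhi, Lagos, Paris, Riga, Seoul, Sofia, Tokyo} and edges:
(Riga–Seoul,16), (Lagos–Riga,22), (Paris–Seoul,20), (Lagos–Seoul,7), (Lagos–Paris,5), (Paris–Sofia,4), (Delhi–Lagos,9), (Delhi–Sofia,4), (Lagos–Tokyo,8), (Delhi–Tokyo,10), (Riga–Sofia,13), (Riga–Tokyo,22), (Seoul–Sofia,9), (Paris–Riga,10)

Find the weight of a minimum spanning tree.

38

Kruskal: consider edges lightest-first.
Delhi–Sofia (4): add — endpoints in different components.
Paris–Sofia (4): add — endpoints in different components.
Lagos–Paris (5): add — endpoints in different components.
Lagos–Seoul (7): add — endpoints in different components.
Lagos–Tokyo (8): add — endpoints in different components.
Delhi–Lagos (9): skip — Delhi and Lagos already connected.
Seoul–Sofia (9): skip — Sofia and Seoul already connected.
Delhi–Tokyo (10): skip — Tokyo and Delhi already connected.
Paris–Riga (10): add — endpoints in different components.
MST edges: Delhi–Sofia, Paris–Sofia, Lagos–Paris, Lagos–Seoul, Lagos–Tokyo, Paris–Riga; total weight 4+4+5+7+8+10 = 38.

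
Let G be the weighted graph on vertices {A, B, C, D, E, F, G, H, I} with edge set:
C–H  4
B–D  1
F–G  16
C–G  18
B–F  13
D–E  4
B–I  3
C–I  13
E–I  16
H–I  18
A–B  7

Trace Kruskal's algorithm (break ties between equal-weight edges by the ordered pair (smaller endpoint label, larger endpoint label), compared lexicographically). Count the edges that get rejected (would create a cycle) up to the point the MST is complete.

1

Kruskal: consider edges lightest-first.
B–D (1): add — endpoints in different components.
B–I (3): add — endpoints in different components.
C–H (4): add — endpoints in different components.
D–E (4): add — endpoints in different components.
A–B (7): add — endpoints in different components.
B–F (13): add — endpoints in different components.
C–I (13): add — endpoints in different components.
E–I (16): skip — E and I already connected.
F–G (16): add — endpoints in different components.
Edges rejected before the tree was complete: 1.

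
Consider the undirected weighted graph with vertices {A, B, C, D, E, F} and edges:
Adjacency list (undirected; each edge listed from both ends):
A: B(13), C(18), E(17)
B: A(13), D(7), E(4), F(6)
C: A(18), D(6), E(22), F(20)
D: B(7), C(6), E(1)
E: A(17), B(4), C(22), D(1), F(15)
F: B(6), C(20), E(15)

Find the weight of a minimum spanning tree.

30

Sort edges by weight, then run Kruskal:
D–E (1): add — endpoints in different components.
B–E (4): add — endpoints in different components.
B–F (6): add — endpoints in different components.
C–D (6): add — endpoints in different components.
B–D (7): skip — B and D already connected.
A–B (13): add — endpoints in different components.
MST edges: D–E, B–E, B–F, C–D, A–B; total weight 1+4+6+6+13 = 30.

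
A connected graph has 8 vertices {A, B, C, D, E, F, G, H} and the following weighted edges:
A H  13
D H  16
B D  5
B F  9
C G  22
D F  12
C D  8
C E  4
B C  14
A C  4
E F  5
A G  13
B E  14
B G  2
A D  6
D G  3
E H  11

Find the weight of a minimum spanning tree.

35

Prim, starting at C.
Step 1: cheapest edge leaving the tree is A C (4); add A.
Step 2: cheapest edge leaving the tree is C E (4); add E.
Step 3: cheapest edge leaving the tree is E F (5); add F.
Step 4: cheapest edge leaving the tree is A D (6); add D.
Step 5: cheapest edge leaving the tree is D G (3); add G.
Step 6: cheapest edge leaving the tree is B G (2); add B.
Step 7: cheapest edge leaving the tree is E H (11); add H.
MST edges: A C, C E, E F, A D, D G, B G, E H; total weight 4+4+5+6+3+2+11 = 35.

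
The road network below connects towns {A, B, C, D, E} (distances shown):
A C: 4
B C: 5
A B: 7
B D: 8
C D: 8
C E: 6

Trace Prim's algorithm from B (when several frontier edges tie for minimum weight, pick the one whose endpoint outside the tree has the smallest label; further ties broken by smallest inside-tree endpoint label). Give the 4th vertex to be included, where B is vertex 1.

Grow the tree from B using Prim:
Step 1: frontier [B C 5, A B 7, B D 8] → take B C (5); add C.
Step 2: frontier [A B 7, B D 8, A C 4, C E 6, C D 8] → take A C (4); add A.
Step 3: frontier [B D 8, C E 6, C D 8] → take C E (6); add E.
Step 4: frontier [B D 8, C D 8] → take B D (8); add D.
Vertex order: B, C, A, E, D. The 4th vertex is E.

E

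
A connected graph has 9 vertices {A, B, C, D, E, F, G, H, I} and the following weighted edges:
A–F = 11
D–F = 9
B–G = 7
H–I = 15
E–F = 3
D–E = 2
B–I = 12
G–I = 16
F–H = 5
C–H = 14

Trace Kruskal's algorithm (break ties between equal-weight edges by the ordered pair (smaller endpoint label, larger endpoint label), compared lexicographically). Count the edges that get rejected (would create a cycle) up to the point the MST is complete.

Sort edges by weight, then run Kruskal:
D–E (2): add — endpoints in different components.
E–F (3): add — endpoints in different components.
F–H (5): add — endpoints in different components.
B–G (7): add — endpoints in different components.
D–F (9): skip — D and F already connected.
A–F (11): add — endpoints in different components.
B–I (12): add — endpoints in different components.
C–H (14): add — endpoints in different components.
H–I (15): add — endpoints in different components.
Edges rejected before the tree was complete: 1.

1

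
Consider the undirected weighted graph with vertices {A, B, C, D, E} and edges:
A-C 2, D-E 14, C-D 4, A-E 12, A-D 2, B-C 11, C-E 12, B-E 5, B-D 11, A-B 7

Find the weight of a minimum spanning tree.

16

Grow the tree from A using Prim:
Step 1: cheapest edge leaving the tree is A-C (2); add C.
Step 2: cheapest edge leaving the tree is A-D (2); add D.
Step 3: cheapest edge leaving the tree is A-B (7); add B.
Step 4: cheapest edge leaving the tree is B-E (5); add E.
MST edges: A-C, A-D, A-B, B-E; total weight 2+2+7+5 = 16.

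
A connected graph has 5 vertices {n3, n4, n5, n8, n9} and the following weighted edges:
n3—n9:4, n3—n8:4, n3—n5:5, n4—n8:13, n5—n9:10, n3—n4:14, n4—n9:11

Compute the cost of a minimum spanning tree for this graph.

24

Prim, starting at n5.
Step 1: frontier [n3—n5 5, n5—n9 10] → take n3—n5 (5); add n3.
Step 2: frontier [n3—n8 4, n3—n9 4, n3—n4 14, n5—n9 10] → take n3—n8 (4); add n8.
Step 3: frontier [n3—n9 4, n3—n4 14, n5—n9 10, n4—n8 13] → take n3—n9 (4); add n9.
Step 4: frontier [n3—n4 14, n4—n8 13, n4—n9 11] → take n4—n9 (11); add n4.
MST edges: n3—n5, n3—n8, n3—n9, n4—n9; total weight 5+4+4+11 = 24.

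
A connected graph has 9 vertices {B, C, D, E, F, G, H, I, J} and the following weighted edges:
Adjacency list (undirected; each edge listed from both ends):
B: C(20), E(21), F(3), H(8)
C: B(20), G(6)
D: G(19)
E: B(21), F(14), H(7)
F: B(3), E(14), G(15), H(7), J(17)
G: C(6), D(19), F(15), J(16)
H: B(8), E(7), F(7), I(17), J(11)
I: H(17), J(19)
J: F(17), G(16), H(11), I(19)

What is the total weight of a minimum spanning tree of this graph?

Prim's algorithm from B:
Step 1: cheapest edge leaving the tree is B—F (3); add F.
Step 2: cheapest edge leaving the tree is F—H (7); add H.
Step 3: cheapest edge leaving the tree is E—H (7); add E.
Step 4: cheapest edge leaving the tree is H—J (11); add J.
Step 5: cheapest edge leaving the tree is F—G (15); add G.
Step 6: cheapest edge leaving the tree is C—G (6); add C.
Step 7: cheapest edge leaving the tree is H—I (17); add I.
Step 8: cheapest edge leaving the tree is D—G (19); add D.
MST edges: B—F, F—H, E—H, H—J, F—G, C—G, H—I, D—G; total weight 3+7+7+11+15+6+17+19 = 85.

85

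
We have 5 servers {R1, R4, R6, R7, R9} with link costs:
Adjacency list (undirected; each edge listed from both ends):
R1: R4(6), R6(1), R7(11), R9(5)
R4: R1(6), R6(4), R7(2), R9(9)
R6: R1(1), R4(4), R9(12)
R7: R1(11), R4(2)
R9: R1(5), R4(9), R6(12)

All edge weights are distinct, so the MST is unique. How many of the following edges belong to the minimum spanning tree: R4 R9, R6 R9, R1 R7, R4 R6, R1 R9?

2

Kruskal: consider edges lightest-first.
R1 R6 (1): add. Components now {R9} {R1,R6} {R7} {R4}
R4 R7 (2): add. Components now {R9} {R1,R6} {R4,R7}
R4 R6 (4): add. Components now {R9} {R1,R4,R6,R7}
R1 R9 (5): add. Components now {R1,R4,R6,R7,R9}
MST edge set: {R1 R6, R4 R7, R4 R6, R1 R9}.
Of the listed edges, {R4 R6, R1 R9} are in the MST → 2.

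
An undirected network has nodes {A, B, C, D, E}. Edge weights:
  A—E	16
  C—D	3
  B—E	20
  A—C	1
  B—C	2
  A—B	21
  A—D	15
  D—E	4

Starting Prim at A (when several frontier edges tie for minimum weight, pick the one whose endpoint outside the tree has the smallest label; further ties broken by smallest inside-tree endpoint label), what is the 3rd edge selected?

Prim's algorithm from A:
Step 1: cheapest edge leaving the tree is A—C (1); add C.
Step 2: cheapest edge leaving the tree is B—C (2); add B.
Step 3: cheapest edge leaving the tree is C—D (3); add D.
Step 4: cheapest edge leaving the tree is D—E (4); add E.
The 3rd edge added is C—D.

C-D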